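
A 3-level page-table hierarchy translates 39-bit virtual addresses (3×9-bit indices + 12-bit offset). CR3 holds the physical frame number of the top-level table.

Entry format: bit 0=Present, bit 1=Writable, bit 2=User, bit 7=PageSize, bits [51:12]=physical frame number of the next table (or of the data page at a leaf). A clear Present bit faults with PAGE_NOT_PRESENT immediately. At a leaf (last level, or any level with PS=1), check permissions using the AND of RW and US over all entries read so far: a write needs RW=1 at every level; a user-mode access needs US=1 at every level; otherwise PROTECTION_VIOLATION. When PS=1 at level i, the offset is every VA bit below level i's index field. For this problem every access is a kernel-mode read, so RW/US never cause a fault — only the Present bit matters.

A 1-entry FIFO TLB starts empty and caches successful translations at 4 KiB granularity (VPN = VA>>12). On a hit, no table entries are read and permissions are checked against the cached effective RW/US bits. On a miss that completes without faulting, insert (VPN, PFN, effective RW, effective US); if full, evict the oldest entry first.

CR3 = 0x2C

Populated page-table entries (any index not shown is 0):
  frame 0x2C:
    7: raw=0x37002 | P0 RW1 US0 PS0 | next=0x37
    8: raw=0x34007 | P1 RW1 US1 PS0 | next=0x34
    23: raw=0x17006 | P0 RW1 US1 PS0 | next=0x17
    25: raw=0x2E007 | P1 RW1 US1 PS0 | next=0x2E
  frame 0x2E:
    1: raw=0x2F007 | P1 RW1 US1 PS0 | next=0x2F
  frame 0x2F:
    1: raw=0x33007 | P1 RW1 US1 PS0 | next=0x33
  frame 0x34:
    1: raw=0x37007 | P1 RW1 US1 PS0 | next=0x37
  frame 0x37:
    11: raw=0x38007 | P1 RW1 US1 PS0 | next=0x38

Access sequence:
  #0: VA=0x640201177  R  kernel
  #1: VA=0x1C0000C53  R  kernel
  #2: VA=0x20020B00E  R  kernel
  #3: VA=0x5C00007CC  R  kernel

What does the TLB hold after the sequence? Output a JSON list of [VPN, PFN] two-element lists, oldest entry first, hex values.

Trace:
#0 VA=0x640201177 (r,kernel):
  L0 @0x2C[25] → 0x2E007  P=1,RW=1,US=1,PS=0
  L1 @0x2E[1] → 0x2F007  P=1,RW=1,US=1,PS=0
  L2 @0x2F[1] → 0x33007  P=1,RW=1,US=1,PS=0
  ⇒ phys 0x33177  [3 reads]
#1 VA=0x1C0000C53 (r,kernel):
  L0 @0x2C[7] → 0x37002  P=0,RW=1,US=0,PS=0
  ✗ PAGE_NOT_PRESENT  [1 reads]
#2 VA=0x20020B00E (r,kernel):
  L0 @0x2C[8] → 0x34007  P=1,RW=1,US=1,PS=0
  L1 @0x34[1] → 0x37007  P=1,RW=1,US=1,PS=0
  L2 @0x37[11] → 0x38007  P=1,RW=1,US=1,PS=0
  ⇒ phys 0x3800E  [3 reads]
#3 VA=0x5C00007CC (r,kernel):
  L0 @0x2C[23] → 0x17006  P=0,RW=1,US=1,PS=0
  ✗ PAGE_NOT_PRESENT  [1 reads]

TLB: [["0x20020B", "0x38"]]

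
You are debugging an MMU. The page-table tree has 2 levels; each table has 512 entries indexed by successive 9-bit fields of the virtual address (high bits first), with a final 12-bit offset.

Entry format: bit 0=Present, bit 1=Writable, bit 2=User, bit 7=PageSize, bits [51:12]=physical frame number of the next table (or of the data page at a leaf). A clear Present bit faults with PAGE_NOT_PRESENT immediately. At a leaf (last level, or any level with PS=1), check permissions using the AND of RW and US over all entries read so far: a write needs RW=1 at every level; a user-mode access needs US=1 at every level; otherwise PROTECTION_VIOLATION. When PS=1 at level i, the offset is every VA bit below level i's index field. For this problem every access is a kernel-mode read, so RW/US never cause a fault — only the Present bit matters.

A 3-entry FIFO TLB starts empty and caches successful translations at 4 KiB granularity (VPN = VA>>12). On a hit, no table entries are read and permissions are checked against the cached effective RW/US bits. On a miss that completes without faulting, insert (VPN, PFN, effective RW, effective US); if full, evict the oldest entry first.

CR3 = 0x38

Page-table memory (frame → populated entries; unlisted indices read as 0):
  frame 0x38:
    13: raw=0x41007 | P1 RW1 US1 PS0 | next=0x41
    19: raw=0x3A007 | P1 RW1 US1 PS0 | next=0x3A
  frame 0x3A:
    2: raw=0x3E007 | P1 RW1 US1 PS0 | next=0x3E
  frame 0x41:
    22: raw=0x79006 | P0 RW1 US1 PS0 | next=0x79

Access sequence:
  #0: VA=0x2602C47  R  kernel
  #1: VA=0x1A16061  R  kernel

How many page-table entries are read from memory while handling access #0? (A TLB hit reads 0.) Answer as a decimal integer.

Walk each access:
#0 VA=0x2602C47 (r,kernel):
  L0: frame=0x38 idx=19 entry=0x3A007 [P=1 RW=1 US=1 PS=0]
  L1: frame=0x3A idx=2 entry=0x3E007 [P=1 RW=1 US=1 PS=0]
  ⇒ phys 0x3EC47  [2 reads]
#1 VA=0x1A16061 (r,kernel):
  L0: frame=0x38 idx=13 entry=0x41007 [P=1 RW=1 US=1 PS=0]
  L1: frame=0x41 idx=22 entry=0x79006 [P=0 RW=1 US=1 PS=0]
  ⇒ fault: PAGE_NOT_PRESENT  — 2 lookups

Entries read for #0: 2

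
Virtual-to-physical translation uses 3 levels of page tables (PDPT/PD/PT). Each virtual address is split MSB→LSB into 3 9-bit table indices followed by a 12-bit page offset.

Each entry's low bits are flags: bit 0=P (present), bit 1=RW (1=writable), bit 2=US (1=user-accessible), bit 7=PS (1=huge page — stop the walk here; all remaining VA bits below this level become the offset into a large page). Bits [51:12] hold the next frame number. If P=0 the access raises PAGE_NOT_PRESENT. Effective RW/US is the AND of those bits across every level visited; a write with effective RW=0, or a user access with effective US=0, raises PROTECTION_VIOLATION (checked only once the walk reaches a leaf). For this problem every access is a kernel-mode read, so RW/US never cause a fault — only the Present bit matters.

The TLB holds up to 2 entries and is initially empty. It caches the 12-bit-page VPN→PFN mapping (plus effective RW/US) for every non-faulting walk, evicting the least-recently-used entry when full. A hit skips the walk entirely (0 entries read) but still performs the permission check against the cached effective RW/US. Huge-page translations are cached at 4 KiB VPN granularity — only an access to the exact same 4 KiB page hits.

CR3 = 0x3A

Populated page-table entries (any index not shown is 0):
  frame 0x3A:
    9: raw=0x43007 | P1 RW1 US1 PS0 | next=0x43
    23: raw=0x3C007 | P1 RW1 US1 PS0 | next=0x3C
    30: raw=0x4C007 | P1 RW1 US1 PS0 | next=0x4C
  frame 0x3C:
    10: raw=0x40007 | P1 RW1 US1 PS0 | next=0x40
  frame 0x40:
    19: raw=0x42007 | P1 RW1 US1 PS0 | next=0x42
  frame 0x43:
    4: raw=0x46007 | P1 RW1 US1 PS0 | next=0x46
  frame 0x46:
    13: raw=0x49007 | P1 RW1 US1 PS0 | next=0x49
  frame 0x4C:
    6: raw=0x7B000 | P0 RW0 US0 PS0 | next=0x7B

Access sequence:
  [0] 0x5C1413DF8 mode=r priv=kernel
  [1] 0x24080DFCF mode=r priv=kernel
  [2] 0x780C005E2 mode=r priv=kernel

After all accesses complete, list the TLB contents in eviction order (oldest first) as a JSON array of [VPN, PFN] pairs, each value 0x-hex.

Walk each access:
#0 VA=0x5C1413DF8 (r,kernel):
  [0] read 0x3A idx=23: raw=0x3C007 flags P=1 W=1 U=1 S=0
  [1] read 0x3C idx=10: raw=0x40007 flags P=1 W=1 U=1 S=0
  [2] read 0x40 idx=19: raw=0x42007 flags P=1 W=1 U=1 S=0
  ⇒ phys 0x42DF8  [3 reads]
#1 VA=0x24080DFCF (r,kernel):
  [0] read 0x3A idx=9: raw=0x43007 flags P=1 W=1 U=1 S=0
  [1] read 0x43 idx=4: raw=0x46007 flags P=1 W=1 U=1 S=0
  [2] read 0x46 idx=13: raw=0x49007 flags P=1 W=1 U=1 S=0
  ⇒ phys 0x49FCF  [3 reads]
#2 VA=0x780C005E2 (r,kernel):
  [0] read 0x3A idx=30: raw=0x4C007 flags P=1 W=1 U=1 S=0
  [1] read 0x4C idx=6: raw=0x7B000 flags P=0 W=0 U=0 S=0
  → PAGE_NOT_PRESENT  (2 entries read)

TLB: [["0x5C1413", "0x42"], ["0x24080D", "0x49"]]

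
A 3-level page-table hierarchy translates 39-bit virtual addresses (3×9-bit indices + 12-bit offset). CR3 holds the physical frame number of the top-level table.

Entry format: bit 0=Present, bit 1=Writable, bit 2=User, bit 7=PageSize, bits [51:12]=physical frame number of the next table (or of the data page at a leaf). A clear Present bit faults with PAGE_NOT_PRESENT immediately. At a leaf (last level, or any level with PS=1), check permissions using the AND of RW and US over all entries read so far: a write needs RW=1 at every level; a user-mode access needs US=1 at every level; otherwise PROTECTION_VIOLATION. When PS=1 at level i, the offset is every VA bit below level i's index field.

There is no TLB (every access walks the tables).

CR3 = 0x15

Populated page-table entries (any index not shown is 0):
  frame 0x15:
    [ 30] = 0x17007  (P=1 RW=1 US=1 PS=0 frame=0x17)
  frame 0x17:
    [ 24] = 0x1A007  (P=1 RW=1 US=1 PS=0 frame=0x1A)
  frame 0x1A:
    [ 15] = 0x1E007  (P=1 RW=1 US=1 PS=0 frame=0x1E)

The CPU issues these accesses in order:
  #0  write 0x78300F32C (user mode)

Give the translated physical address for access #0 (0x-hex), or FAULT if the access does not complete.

Walk each access:
#0 VA=0x78300F32C (w,user):
  lvl0: tbl 0x15, slot 30 ⇒ 0x17007 (P1/RW1/US1/PS0)
  lvl1: tbl 0x17, slot 24 ⇒ 0x1A007 (P1/RW1/US1/PS0)
  lvl2: tbl 0x1A, slot 15 ⇒ 0x1E007 (P1/RW1/US1/PS0)
  ⇒ phys 0x1E32C  [3 reads]

Access #0 PA: 0x1E32C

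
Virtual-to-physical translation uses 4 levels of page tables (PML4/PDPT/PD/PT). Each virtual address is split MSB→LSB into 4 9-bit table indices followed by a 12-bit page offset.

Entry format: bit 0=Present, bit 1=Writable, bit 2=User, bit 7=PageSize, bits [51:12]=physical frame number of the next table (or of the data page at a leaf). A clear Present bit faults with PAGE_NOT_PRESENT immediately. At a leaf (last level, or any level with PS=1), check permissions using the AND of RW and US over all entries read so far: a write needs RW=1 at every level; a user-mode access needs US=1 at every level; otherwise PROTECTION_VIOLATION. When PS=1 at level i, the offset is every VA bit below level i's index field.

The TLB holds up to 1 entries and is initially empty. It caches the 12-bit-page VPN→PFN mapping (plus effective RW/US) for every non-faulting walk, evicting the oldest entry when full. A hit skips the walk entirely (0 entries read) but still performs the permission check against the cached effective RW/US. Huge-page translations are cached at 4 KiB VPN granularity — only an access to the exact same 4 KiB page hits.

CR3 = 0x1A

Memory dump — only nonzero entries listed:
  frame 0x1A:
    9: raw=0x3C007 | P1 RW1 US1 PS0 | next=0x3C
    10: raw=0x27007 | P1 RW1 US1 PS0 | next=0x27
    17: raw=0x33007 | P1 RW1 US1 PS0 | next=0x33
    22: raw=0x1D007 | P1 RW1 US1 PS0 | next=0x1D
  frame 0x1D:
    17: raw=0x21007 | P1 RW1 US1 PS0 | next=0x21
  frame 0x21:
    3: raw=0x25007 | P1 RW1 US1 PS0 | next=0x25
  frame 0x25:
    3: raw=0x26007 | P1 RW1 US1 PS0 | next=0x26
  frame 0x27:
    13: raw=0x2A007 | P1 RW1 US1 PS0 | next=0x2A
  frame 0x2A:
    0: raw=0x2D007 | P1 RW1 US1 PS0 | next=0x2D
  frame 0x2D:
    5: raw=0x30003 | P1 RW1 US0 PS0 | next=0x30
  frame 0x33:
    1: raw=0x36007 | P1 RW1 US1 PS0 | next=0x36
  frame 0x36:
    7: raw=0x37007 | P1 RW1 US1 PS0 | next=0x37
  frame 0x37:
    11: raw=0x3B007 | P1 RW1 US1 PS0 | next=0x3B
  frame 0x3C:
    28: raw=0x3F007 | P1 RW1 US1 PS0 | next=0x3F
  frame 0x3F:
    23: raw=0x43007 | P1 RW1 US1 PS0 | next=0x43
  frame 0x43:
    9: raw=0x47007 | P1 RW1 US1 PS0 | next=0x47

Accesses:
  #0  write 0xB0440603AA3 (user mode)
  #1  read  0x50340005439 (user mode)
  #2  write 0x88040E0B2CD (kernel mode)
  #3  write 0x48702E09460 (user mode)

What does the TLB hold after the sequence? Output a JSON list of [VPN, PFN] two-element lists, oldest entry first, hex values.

Walk each access:
#0 VA=0xB0440603AA3 (w,user):
  [0] read 0x1A idx=22: raw=0x1D007 flags P=1 W=1 U=1 S=0
  [1] read 0x1D idx=17: raw=0x21007 flags P=1 W=1 U=1 S=0
  [2] read 0x21 idx=3: raw=0x25007 flags P=1 W=1 U=1 S=0
  [3] read 0x25 idx=3: raw=0x26007 flags P=1 W=1 U=1 S=0
  → PA=0x26AA3  (4 entries read)
#1 VA=0x50340005439 (r,user):
  [0] read 0x1A idx=10: raw=0x27007 flags P=1 W=1 U=1 S=0
  [1] read 0x27 idx=13: raw=0x2A007 flags P=1 W=1 U=1 S=0
  [2] read 0x2A idx=0: raw=0x2D007 flags P=1 W=1 U=1 S=0
  [3] read 0x2D idx=5: raw=0x30003 flags P=1 W=1 U=0 S=0
  ⇒ fault: PROTECTION_VIOLATION  — 4 lookups
#2 VA=0x88040E0B2CD (w,kernel):
  [0] read 0x1A idx=17: raw=0x33007 flags P=1 W=1 U=1 S=0
  [1] read 0x33 idx=1: raw=0x36007 flags P=1 W=1 U=1 S=0
  [2] read 0x36 idx=7: raw=0x37007 flags P=1 W=1 U=1 S=0
  [3] read 0x37 idx=11: raw=0x3B007 flags P=1 W=1 U=1 S=0
  → PA=0x3B2CD  (4 entries read)
#3 VA=0x48702E09460 (w,user):
  [0] read 0x1A idx=9: raw=0x3C007 flags P=1 W=1 U=1 S=0
  [1] read 0x3C idx=28: raw=0x3F007 flags P=1 W=1 U=1 S=0
  [2] read 0x3F idx=23: raw=0x43007 flags P=1 W=1 U=1 S=0
  [3] read 0x43 idx=9: raw=0x47007 flags P=1 W=1 U=1 S=0
  → PA=0x47460  (4 entries read)

TLB: [["0x48702E09", "0x47"]]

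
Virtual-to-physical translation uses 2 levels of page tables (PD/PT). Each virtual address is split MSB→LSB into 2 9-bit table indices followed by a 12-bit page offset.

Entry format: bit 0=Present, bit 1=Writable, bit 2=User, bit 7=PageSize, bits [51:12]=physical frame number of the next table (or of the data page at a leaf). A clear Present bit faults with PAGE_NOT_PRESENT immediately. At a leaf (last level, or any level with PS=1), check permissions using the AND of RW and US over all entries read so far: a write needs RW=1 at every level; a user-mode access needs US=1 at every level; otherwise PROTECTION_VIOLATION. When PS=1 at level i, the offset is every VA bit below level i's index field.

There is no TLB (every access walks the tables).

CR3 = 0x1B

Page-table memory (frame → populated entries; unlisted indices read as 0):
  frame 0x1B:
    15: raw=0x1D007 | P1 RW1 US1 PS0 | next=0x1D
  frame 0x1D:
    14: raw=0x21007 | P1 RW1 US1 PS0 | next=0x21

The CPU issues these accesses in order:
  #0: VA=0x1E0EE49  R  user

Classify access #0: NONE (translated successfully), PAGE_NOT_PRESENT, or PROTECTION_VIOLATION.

Walk each access:
#0 VA=0x1E0EE49 (r,user):
  lvl0: tbl 0x1B, slot 15 ⇒ 0x1D007 (P1/RW1/US1/PS0)
  lvl1: tbl 0x1D, slot 14 ⇒ 0x21007 (P1/RW1/US1/PS0)
  → PA=0x21E49  (2 entries read)

Access #0 fault: NONE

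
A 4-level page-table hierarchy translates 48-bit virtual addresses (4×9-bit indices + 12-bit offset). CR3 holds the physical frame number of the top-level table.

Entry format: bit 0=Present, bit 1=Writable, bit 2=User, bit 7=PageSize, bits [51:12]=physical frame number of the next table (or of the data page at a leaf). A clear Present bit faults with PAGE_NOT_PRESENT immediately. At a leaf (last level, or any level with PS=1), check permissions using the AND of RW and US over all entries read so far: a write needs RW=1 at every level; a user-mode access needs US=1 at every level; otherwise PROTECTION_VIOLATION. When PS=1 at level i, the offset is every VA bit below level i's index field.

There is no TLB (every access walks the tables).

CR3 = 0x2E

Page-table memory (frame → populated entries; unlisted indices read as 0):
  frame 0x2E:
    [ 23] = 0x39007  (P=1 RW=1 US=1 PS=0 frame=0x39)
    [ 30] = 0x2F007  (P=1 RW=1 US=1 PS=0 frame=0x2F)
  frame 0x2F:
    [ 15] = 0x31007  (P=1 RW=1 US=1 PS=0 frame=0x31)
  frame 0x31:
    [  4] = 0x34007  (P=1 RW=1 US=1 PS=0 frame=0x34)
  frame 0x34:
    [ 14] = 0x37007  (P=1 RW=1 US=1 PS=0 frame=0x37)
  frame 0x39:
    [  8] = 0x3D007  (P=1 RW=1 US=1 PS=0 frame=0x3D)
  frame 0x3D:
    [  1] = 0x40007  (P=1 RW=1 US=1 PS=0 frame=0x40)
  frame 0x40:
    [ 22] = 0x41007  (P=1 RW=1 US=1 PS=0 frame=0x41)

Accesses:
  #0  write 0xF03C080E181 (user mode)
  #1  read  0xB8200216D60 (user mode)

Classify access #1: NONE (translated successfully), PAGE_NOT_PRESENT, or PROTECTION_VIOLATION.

Walk each access:
#0 VA=0xF03C080E181 (w,user):
  [0] read 0x2E idx=30: raw=0x2F007 flags P=1 W=1 U=1 S=0
  [1] read 0x2F idx=15: raw=0x31007 flags P=1 W=1 U=1 S=0
  [2] read 0x31 idx=4: raw=0x34007 flags P=1 W=1 U=1 S=0
  [3] read 0x34 idx=14: raw=0x37007 flags P=1 W=1 U=1 S=0
  ✓ 0x37181  — 4 lookups
#1 VA=0xB8200216D60 (r,user):
  [0] read 0x2E idx=23: raw=0x39007 flags P=1 W=1 U=1 S=0
  [1] read 0x39 idx=8: raw=0x3D007 flags P=1 W=1 U=1 S=0
  [2] read 0x3D idx=1: raw=0x40007 flags P=1 W=1 U=1 S=0
  [3] read 0x40 idx=22: raw=0x41007 flags P=1 W=1 U=1 S=0
  ✓ 0x41D60  — 4 lookups

Access #1 fault: NONE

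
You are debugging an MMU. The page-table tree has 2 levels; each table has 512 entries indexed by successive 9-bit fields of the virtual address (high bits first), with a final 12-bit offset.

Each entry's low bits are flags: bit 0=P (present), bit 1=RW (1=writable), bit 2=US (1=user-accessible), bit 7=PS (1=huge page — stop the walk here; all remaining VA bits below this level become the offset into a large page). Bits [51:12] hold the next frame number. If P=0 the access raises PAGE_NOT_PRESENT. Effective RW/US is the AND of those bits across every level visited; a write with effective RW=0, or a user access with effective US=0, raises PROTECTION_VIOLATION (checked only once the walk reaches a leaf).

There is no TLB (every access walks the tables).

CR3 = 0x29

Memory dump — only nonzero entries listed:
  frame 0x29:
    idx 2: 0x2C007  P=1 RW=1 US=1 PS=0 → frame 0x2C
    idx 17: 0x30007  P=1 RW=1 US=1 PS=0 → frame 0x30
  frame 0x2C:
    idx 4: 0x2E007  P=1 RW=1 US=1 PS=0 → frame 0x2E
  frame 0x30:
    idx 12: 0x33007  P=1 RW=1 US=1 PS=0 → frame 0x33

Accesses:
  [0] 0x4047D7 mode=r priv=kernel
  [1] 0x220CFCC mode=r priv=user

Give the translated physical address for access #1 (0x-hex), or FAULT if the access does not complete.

Per-access translation:
#0 VA=0x4047D7 (r,kernel):
  lvl0: tbl 0x29, slot 2 ⇒ 0x2C007 (P1/RW1/US1/PS0)
  lvl1: tbl 0x2C, slot 4 ⇒ 0x2E007 (P1/RW1/US1/PS0)
  ⇒ phys 0x2E7D7  [2 reads]
#1 VA=0x220CFCC (r,user):
  lvl0: tbl 0x29, slot 17 ⇒ 0x30007 (P1/RW1/US1/PS0)
  lvl1: tbl 0x30, slot 12 ⇒ 0x33007 (P1/RW1/US1/PS0)
  ⇒ phys 0x33FCC  [2 reads]

Access #1 PA: 0x33FCC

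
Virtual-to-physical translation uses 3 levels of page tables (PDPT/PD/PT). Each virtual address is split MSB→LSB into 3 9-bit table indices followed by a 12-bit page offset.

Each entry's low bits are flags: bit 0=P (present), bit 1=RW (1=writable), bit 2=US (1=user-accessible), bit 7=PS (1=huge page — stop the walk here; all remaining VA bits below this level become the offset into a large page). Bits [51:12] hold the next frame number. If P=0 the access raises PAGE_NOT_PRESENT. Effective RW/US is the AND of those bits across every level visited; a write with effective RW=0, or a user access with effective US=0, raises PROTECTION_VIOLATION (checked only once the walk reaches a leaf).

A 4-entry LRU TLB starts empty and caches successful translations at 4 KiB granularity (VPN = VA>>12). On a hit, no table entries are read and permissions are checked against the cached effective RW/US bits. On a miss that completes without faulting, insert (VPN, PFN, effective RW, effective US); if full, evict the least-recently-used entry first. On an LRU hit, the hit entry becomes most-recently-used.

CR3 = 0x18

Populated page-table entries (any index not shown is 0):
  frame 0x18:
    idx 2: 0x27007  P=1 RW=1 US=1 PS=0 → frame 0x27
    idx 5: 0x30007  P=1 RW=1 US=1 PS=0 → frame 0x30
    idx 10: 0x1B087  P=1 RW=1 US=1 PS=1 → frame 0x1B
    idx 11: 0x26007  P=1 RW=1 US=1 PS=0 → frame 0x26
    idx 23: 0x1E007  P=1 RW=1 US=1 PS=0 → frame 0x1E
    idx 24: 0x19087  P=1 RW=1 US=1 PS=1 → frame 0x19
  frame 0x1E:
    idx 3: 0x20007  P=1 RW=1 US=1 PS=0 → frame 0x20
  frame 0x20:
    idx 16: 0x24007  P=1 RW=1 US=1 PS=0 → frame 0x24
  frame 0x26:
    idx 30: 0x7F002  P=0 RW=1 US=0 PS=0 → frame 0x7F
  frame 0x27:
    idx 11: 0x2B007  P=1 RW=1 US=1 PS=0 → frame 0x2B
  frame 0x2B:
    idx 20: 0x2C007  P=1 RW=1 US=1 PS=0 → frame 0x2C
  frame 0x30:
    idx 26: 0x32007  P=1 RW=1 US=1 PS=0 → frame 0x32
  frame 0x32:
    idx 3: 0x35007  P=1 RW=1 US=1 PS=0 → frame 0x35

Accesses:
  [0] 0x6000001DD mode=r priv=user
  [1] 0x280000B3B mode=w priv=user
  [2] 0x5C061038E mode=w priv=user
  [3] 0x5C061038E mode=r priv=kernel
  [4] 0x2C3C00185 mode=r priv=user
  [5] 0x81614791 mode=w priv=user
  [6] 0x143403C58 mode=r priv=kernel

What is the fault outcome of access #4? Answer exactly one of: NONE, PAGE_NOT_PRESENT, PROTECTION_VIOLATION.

Walk each access:
#0 VA=0x6000001DD (r,user):
  lvl0: tbl 0x18, slot 24 ⇒ 0x19087 (P1/RW1/US1/PS1)
  → PA=0x191DD (huge @L0)  (1 entries read)
#1 VA=0x280000B3B (w,user):
  lvl0: tbl 0x18, slot 10 ⇒ 0x1B087 (P1/RW1/US1/PS1)
  → PA=0x1BB3B (huge @L0)  (1 entries read)
#2 VA=0x5C061038E (w,user):
  lvl0: tbl 0x18, slot 23 ⇒ 0x1E007 (P1/RW1/US1/PS0)
  lvl1: tbl 0x1E, slot 3 ⇒ 0x20007 (P1/RW1/US1/PS0)
  lvl2: tbl 0x20, slot 16 ⇒ 0x24007 (P1/RW1/US1/PS0)
  → PA=0x2438E  (3 entries read)
#3 VA=0x5C061038E (r,kernel):
  TLB hit vpn=0x5C0610 → PA=0x2438E
#4 VA=0x2C3C00185 (r,user):
  lvl0: tbl 0x18, slot 11 ⇒ 0x26007 (P1/RW1/US1/PS0)
  lvl1: tbl 0x26, slot 30 ⇒ 0x7F002 (P0/RW1/US0/PS0)
  ⇒ fault: PAGE_NOT_PRESENT  — 2 lookups
#5 VA=0x81614791 (w,user):
  lvl0: tbl 0x18, slot 2 ⇒ 0x27007 (P1/RW1/US1/PS0)
  lvl1: tbl 0x27, slot 11 ⇒ 0x2B007 (P1/RW1/US1/PS0)
  lvl2: tbl 0x2B, slot 20 ⇒ 0x2C007 (P1/RW1/US1/PS0)
  → PA=0x2C791  (3 entries read)
#6 VA=0x143403C58 (r,kernel):
  lvl0: tbl 0x18, slot 5 ⇒ 0x30007 (P1/RW1/US1/PS0)
  lvl1: tbl 0x30, slot 26 ⇒ 0x32007 (P1/RW1/US1/PS0)
  lvl2: tbl 0x32, slot 3 ⇒ 0x35007 (P1/RW1/US1/PS0)
  → PA=0x35C58  (3 entries read)

Access #4 fault: PAGE_NOT_PRESENT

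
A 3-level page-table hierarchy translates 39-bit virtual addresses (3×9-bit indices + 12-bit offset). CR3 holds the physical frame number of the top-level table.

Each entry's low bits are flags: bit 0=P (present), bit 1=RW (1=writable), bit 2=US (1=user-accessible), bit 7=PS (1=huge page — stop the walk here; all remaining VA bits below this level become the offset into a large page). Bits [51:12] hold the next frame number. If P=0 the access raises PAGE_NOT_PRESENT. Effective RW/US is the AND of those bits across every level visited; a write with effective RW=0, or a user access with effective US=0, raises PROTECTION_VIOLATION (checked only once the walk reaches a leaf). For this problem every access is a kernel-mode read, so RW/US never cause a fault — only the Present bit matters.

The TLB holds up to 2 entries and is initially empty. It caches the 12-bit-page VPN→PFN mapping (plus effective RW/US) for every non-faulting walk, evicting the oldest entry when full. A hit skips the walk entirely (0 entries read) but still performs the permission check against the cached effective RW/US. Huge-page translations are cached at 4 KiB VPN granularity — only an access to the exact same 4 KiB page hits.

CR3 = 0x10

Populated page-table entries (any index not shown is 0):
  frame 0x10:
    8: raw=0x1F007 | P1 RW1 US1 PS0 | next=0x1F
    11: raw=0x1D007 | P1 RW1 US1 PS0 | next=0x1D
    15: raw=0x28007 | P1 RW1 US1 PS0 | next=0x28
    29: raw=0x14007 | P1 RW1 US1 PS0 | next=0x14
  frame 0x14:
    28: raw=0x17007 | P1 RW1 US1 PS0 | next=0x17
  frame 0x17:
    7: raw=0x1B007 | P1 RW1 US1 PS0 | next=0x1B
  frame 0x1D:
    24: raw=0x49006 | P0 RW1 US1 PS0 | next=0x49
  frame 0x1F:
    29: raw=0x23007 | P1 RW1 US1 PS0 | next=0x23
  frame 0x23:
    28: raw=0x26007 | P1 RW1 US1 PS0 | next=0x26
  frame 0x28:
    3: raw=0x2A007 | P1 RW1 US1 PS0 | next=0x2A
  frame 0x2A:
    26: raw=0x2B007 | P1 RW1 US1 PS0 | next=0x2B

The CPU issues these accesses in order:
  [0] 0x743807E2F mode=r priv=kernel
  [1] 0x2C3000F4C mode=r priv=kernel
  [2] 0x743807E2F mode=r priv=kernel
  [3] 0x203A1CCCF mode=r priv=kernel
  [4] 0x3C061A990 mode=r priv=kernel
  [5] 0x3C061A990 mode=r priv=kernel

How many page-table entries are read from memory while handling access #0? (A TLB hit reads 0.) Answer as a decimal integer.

Walk each access:
#0 VA=0x743807E2F (r,kernel):
  lvl0: tbl 0x10, slot 29 ⇒ 0x14007 (P1/RW1/US1/PS0)
  lvl1: tbl 0x14, slot 28 ⇒ 0x17007 (P1/RW1/US1/PS0)
  lvl2: tbl 0x17, slot 7 ⇒ 0x1B007 (P1/RW1/US1/PS0)
  → PA=0x1BE2F  (3 entries read)
#1 VA=0x2C3000F4C (r,kernel):
  lvl0: tbl 0x10, slot 11 ⇒ 0x1D007 (P1/RW1/US1/PS0)
  lvl1: tbl 0x1D, slot 24 ⇒ 0x49006 (P0/RW1/US1/PS0)
  ✗ PAGE_NOT_PRESENT  [2 reads]
#2 VA=0x743807E2F (r,kernel):
  TLB hit vpn=0x743807 → PA=0x1BE2F
#3 VA=0x203A1CCCF (r,kernel):
  lvl0: tbl 0x10, slot 8 ⇒ 0x1F007 (P1/RW1/US1/PS0)
  lvl1: tbl 0x1F, slot 29 ⇒ 0x23007 (P1/RW1/US1/PS0)
  lvl2: tbl 0x23, slot 28 ⇒ 0x26007 (P1/RW1/US1/PS0)
  → PA=0x26CCF  (3 entries read)
#4 VA=0x3C061A990 (r,kernel):
  lvl0: tbl 0x10, slot 15 ⇒ 0x28007 (P1/RW1/US1/PS0)
  lvl1: tbl 0x28, slot 3 ⇒ 0x2A007 (P1/RW1/US1/PS0)
  lvl2: tbl 0x2A, slot 26 ⇒ 0x2B007 (P1/RW1/US1/PS0)
  → PA=0x2B990  (3 entries read)
#5 VA=0x3C061A990 (r,kernel):
  TLB hit vpn=0x3C061A → PA=0x2B990

Entries read for #0: 3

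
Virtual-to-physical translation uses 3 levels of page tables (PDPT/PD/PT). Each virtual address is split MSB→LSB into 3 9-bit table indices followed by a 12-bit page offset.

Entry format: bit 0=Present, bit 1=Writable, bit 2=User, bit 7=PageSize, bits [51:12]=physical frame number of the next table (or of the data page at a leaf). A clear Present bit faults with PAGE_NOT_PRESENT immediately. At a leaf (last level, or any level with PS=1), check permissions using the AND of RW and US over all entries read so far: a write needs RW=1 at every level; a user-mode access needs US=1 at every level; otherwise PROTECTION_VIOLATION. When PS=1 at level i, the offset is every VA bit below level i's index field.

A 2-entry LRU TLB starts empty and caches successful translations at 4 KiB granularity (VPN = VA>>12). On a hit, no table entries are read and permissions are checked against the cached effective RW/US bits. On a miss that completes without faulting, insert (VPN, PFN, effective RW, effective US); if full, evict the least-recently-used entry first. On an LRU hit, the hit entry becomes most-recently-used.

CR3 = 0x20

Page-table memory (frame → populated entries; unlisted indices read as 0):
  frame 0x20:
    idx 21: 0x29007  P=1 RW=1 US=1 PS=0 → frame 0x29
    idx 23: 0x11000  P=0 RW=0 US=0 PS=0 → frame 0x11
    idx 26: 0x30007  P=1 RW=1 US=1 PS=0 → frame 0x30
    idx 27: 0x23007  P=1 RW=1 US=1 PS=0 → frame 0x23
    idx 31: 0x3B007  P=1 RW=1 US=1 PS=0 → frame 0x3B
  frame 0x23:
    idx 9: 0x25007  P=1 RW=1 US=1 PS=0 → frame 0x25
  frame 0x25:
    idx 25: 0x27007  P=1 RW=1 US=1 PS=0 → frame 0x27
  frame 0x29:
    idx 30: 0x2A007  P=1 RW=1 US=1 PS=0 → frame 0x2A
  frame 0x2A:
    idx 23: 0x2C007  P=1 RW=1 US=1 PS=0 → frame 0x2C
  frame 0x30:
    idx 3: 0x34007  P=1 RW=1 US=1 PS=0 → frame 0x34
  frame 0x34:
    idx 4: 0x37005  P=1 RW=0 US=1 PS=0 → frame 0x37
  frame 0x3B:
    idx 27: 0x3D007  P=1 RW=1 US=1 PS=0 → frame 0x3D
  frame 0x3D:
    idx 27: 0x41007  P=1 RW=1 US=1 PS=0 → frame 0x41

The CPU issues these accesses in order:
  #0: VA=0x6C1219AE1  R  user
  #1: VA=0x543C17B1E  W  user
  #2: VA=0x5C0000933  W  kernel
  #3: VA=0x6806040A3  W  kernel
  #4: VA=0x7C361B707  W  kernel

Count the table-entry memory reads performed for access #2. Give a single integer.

Walk each access:
#0 VA=0x6C1219AE1 (r,user):
  L0 @0x20[27] → 0x23007  P=1,RW=1,US=1,PS=0
  L1 @0x23[9] → 0x25007  P=1,RW=1,US=1,PS=0
  L2 @0x25[25] → 0x27007  P=1,RW=1,US=1,PS=0
  ⇒ phys 0x27AE1  [3 reads]
#1 VA=0x543C17B1E (w,user):
  L0 @0x20[21] → 0x29007  P=1,RW=1,US=1,PS=0
  L1 @0x29[30] → 0x2A007  P=1,RW=1,US=1,PS=0
  L2 @0x2A[23] → 0x2C007  P=1,RW=1,US=1,PS=0
  ⇒ phys 0x2CB1E  [3 reads]
#2 VA=0x5C0000933 (w,kernel):
  L0 @0x20[23] → 0x11000  P=0,RW=0,US=0,PS=0
  ⇒ fault: PAGE_NOT_PRESENT  — 1 lookups
#3 VA=0x6806040A3 (w,kernel):
  L0 @0x20[26] → 0x30007  P=1,RW=1,US=1,PS=0
  L1 @0x30[3] → 0x34007  P=1,RW=1,US=1,PS=0
  L2 @0x34[4] → 0x37005  P=1,RW=0,US=1,PS=0
  ⇒ fault: PROTECTION_VIOLATION  — 3 lookups
#4 VA=0x7C361B707 (w,kernel):
  L0 @0x20[31] → 0x3B007  P=1,RW=1,US=1,PS=0
  L1 @0x3B[27] → 0x3D007  P=1,RW=1,US=1,PS=0
  L2 @0x3D[27] → 0x41007  P=1,RW=1,US=1,PS=0
  ⇒ phys 0x41707  [3 reads]

Entries read for #2: 1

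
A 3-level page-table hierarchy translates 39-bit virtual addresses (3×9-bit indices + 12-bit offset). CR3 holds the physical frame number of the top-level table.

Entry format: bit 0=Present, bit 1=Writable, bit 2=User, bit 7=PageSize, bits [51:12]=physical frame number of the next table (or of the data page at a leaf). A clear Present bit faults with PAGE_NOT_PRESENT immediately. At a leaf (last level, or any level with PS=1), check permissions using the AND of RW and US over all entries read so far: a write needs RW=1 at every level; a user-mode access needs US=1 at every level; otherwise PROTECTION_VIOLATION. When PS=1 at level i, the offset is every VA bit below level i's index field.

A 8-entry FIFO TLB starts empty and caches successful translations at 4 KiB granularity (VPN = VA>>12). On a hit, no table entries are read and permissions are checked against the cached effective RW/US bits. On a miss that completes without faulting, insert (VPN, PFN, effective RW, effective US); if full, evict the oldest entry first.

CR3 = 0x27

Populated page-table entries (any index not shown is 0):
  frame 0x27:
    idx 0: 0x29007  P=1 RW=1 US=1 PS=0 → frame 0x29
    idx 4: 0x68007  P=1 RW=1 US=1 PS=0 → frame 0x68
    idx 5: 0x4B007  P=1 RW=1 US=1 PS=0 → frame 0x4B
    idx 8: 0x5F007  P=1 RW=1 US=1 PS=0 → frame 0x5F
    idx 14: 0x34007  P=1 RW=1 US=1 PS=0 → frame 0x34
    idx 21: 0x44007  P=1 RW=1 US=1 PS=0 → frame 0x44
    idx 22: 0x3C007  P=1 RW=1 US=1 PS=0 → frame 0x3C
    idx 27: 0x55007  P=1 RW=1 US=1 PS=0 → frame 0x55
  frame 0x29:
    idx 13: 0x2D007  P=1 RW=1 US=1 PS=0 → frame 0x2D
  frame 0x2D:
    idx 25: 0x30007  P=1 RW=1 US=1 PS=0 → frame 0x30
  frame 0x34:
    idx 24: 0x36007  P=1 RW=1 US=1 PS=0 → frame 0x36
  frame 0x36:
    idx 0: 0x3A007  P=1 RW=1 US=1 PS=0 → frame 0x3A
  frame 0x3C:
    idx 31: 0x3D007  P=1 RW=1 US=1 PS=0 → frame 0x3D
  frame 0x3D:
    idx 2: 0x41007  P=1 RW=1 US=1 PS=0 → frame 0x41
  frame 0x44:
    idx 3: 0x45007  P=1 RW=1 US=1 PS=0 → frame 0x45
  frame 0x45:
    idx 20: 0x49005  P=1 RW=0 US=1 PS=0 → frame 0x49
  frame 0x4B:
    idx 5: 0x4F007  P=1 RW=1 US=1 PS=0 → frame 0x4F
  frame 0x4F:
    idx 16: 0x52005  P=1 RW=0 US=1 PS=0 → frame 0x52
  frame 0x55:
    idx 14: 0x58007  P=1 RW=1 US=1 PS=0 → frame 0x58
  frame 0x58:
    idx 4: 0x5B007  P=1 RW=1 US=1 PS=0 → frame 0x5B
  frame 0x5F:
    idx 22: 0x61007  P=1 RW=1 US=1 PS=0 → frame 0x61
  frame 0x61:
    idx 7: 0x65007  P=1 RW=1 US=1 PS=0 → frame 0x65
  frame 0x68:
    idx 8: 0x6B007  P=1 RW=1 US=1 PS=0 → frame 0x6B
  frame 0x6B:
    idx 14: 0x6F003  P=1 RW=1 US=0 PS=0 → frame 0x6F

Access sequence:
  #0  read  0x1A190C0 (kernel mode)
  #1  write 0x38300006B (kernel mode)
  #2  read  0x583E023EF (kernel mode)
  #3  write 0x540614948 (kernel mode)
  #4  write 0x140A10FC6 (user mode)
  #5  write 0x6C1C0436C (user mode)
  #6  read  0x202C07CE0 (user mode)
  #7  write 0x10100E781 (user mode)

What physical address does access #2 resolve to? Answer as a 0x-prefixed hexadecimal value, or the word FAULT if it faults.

Trace:
#0 VA=0x1A190C0 (r,kernel):
  L0 @0x27[0] → 0x29007  P=1,RW=1,US=1,PS=0
  L1 @0x29[13] → 0x2D007  P=1,RW=1,US=1,PS=0
  L2 @0x2D[25] → 0x30007  P=1,RW=1,US=1,PS=0
  ⇒ phys 0x300C0  [3 reads]
#1 VA=0x38300006B (w,kernel):
  L0 @0x27[14] → 0x34007  P=1,RW=1,US=1,PS=0
  L1 @0x34[24] → 0x36007  P=1,RW=1,US=1,PS=0
  L2 @0x36[0] → 0x3A007  P=1,RW=1,US=1,PS=0
  ⇒ phys 0x3A06B  [3 reads]
#2 VA=0x583E023EF (r,kernel):
  L0 @0x27[22] → 0x3C007  P=1,RW=1,US=1,PS=0
  L1 @0x3C[31] → 0x3D007  P=1,RW=1,US=1,PS=0
  L2 @0x3D[2] → 0x41007  P=1,RW=1,US=1,PS=0
  ⇒ phys 0x413EF  [3 reads]
#3 VA=0x540614948 (w,kernel):
  L0 @0x27[21] → 0x44007  P=1,RW=1,US=1,PS=0
  L1 @0x44[3] → 0x45007  P=1,RW=1,US=1,PS=0
  L2 @0x45[20] → 0x49005  P=1,RW=0,US=1,PS=0
  → PROTECTION_VIOLATION  (3 entries read)
#4 VA=0x140A10FC6 (w,user):
  L0 @0x27[5] → 0x4B007  P=1,RW=1,US=1,PS=0
  L1 @0x4B[5] → 0x4F007  P=1,RW=1,US=1,PS=0
  L2 @0x4F[16] → 0x52005  P=1,RW=0,US=1,PS=0
  → PROTECTION_VIOLATION  (3 entries read)
#5 VA=0x6C1C0436C (w,user):
  L0 @0x27[27] → 0x55007  P=1,RW=1,US=1,PS=0
  L1 @0x55[14] → 0x58007  P=1,RW=1,US=1,PS=0
  L2 @0x58[4] → 0x5B007  P=1,RW=1,US=1,PS=0
  ⇒ phys 0x5B36C  [3 reads]
#6 VA=0x202C07CE0 (r,user):
  L0 @0x27[8] → 0x5F007  P=1,RW=1,US=1,PS=0
  L1 @0x5F[22] → 0x61007  P=1,RW=1,US=1,PS=0
  L2 @0x61[7] → 0x65007  P=1,RW=1,US=1,PS=0
  ⇒ phys 0x65CE0  [3 reads]
#7 VA=0x10100E781 (w,user):
  L0 @0x27[4] → 0x68007  P=1,RW=1,US=1,PS=0
  L1 @0x68[8] → 0x6B007  P=1,RW=1,US=1,PS=0
  L2 @0x6B[14] → 0x6F003  P=1,RW=1,US=0,PS=0
  → PROTECTION_VIOLATION  (3 entries read)

Access #2 PA: 0x413EF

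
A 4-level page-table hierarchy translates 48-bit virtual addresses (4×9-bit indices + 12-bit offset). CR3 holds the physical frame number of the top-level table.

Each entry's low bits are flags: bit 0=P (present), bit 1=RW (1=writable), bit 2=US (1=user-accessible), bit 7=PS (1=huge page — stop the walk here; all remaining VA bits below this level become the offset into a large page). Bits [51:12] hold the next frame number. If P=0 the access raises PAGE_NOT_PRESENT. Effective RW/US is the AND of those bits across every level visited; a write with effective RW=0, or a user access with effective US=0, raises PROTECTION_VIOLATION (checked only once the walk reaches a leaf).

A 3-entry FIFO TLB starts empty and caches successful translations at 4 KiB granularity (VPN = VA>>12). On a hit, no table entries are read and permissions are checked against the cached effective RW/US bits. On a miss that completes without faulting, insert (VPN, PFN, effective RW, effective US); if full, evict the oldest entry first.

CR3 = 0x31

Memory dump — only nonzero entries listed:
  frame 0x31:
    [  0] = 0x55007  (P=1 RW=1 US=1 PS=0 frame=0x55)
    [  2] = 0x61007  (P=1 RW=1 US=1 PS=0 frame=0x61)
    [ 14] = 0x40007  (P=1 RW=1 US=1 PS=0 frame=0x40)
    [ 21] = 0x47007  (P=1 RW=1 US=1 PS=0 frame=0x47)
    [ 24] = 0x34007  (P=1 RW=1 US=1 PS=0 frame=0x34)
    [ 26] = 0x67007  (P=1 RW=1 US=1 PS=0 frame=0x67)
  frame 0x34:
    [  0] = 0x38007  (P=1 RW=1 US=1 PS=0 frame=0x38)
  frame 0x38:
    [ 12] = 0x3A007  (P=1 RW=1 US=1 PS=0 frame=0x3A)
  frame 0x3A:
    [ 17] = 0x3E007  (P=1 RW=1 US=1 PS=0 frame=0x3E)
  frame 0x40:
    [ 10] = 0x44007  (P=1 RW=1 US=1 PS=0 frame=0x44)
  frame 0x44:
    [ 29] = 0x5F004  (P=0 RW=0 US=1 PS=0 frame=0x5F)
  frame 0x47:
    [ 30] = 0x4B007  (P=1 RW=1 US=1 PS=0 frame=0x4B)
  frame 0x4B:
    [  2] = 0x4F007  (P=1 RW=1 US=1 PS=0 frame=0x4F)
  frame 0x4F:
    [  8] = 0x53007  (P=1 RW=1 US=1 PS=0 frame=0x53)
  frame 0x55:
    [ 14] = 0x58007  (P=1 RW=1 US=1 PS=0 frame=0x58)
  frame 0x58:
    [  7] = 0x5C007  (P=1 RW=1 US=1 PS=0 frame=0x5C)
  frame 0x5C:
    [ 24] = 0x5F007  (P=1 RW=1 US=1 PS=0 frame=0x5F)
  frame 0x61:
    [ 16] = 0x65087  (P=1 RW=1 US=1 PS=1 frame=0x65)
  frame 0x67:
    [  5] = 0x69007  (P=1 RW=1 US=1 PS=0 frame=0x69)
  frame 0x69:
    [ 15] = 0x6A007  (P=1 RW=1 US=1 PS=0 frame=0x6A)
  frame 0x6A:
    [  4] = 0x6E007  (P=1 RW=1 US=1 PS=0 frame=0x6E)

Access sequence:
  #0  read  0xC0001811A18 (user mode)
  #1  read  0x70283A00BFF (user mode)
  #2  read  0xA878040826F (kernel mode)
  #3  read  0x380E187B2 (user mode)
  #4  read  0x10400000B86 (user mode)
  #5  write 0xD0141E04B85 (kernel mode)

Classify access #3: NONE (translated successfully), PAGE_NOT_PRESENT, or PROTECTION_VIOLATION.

Per-access translation:
#0 VA=0xC0001811A18 (r,user):
  L0: frame=0x31 idx=24 entry=0x34007 [P=1 RW=1 US=1 PS=0]
  L1: frame=0x34 idx=0 entry=0x38007 [P=1 RW=1 US=1 PS=0]
  L2: frame=0x38 idx=12 entry=0x3A007 [P=1 RW=1 US=1 PS=0]
  L3: frame=0x3A idx=17 entry=0x3E007 [P=1 RW=1 US=1 PS=0]
  → PA=0x3EA18  (4 entries read)
#1 VA=0x70283A00BFF (r,user):
  L0: frame=0x31 idx=14 entry=0x40007 [P=1 RW=1 US=1 PS=0]
  L1: frame=0x40 idx=10 entry=0x44007 [P=1 RW=1 US=1 PS=0]
  L2: frame=0x44 idx=29 entry=0x5F004 [P=0 RW=0 US=1 PS=0]
  ⇒ fault: PAGE_NOT_PRESENT  — 3 lookups
#2 VA=0xA878040826F (r,kernel):
  L0: frame=0x31 idx=21 entry=0x47007 [P=1 RW=1 US=1 PS=0]
  L1: frame=0x47 idx=30 entry=0x4B007 [P=1 RW=1 US=1 PS=0]
  L2: frame=0x4B idx=2 entry=0x4F007 [P=1 RW=1 US=1 PS=0]
  L3: frame=0x4F idx=8 entry=0x53007 [P=1 RW=1 US=1 PS=0]
  → PA=0x5326F  (4 entries read)
#3 VA=0x380E187B2 (r,user):
  L0: frame=0x31 idx=0 entry=0x55007 [P=1 RW=1 US=1 PS=0]
  L1: frame=0x55 idx=14 entry=0x58007 [P=1 RW=1 US=1 PS=0]
  L2: frame=0x58 idx=7 entry=0x5C007 [P=1 RW=1 US=1 PS=0]
  L3: frame=0x5C idx=24 entry=0x5F007 [P=1 RW=1 US=1 PS=0]
  → PA=0x5F7B2  (4 entries read)
#4 VA=0x10400000B86 (r,user):
  L0: frame=0x31 idx=2 entry=0x61007 [P=1 RW=1 US=1 PS=0]
  L1: frame=0x61 idx=16 entry=0x65087 [P=1 RW=1 US=1 PS=1]
  → PA=0x65B86 (huge @L1)  (2 entries read)
#5 VA=0xD0141E04B85 (w,kernel):
  L0: frame=0x31 idx=26 entry=0x67007 [P=1 RW=1 US=1 PS=0]
  L1: frame=0x67 idx=5 entry=0x69007 [P=1 RW=1 US=1 PS=0]
  L2: frame=0x69 idx=15 entry=0x6A007 [P=1 RW=1 US=1 PS=0]
  L3: frame=0x6A idx=4 entry=0x6E007 [P=1 RW=1 US=1 PS=0]
  → PA=0x6EB85  (4 entries read)

Access #3 fault: NONE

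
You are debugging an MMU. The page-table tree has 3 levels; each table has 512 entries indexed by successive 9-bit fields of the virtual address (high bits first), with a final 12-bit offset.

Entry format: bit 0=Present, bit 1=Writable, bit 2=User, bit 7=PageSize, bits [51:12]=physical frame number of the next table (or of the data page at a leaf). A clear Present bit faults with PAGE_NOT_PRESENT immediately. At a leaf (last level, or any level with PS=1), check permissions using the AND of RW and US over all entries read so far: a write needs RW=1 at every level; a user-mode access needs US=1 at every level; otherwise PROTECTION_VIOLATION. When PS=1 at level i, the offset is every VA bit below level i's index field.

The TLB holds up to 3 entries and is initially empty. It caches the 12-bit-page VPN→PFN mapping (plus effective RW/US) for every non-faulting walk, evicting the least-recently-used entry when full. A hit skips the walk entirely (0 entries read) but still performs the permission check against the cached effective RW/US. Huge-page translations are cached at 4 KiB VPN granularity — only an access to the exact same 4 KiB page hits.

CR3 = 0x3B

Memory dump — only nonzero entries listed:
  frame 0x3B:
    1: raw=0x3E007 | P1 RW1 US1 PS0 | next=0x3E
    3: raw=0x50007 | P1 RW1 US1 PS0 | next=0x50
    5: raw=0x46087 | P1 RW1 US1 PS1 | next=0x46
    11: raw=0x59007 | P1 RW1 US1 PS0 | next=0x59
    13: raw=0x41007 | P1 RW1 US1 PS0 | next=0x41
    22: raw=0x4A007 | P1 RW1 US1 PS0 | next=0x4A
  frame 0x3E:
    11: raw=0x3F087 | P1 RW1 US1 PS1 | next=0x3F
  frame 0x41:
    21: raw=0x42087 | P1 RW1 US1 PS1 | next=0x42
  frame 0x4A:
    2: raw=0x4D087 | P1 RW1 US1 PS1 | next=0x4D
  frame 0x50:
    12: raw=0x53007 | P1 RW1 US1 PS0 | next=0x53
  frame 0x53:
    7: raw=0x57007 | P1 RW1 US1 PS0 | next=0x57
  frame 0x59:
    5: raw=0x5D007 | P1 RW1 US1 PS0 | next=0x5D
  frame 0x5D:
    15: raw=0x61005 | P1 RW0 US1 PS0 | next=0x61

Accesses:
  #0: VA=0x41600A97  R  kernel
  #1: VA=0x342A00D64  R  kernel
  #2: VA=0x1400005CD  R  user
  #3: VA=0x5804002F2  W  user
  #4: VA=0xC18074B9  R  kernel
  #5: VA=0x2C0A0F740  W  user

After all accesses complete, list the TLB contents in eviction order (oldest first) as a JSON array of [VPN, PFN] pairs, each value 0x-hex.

Walk each access:
#0 VA=0x41600A97 (r,kernel):
  L0: frame=0x3B idx=1 entry=0x3E007 [P=1 RW=1 US=1 PS=0]
  L1: frame=0x3E idx=11 entry=0x3F087 [P=1 RW=1 US=1 PS=1]
  ⇒ phys 0x3FA97 (huge @L1)  [2 reads]
#1 VA=0x342A00D64 (r,kernel):
  L0: frame=0x3B idx=13 entry=0x41007 [P=1 RW=1 US=1 PS=0]
  L1: frame=0x41 idx=21 entry=0x42087 [P=1 RW=1 US=1 PS=1]
  ⇒ phys 0x42D64 (huge @L1)  [2 reads]
#2 VA=0x1400005CD (r,user):
  L0: frame=0x3B idx=5 entry=0x46087 [P=1 RW=1 US=1 PS=1]
  ⇒ phys 0x465CD (huge @L0)  [1 reads]
#3 VA=0x5804002F2 (w,user):
  L0: frame=0x3B idx=22 entry=0x4A007 [P=1 RW=1 US=1 PS=0]
  L1: frame=0x4A idx=2 entry=0x4D087 [P=1 RW=1 US=1 PS=1]
  ⇒ phys 0x4D2F2 (huge @L1)  [2 reads]
#4 VA=0xC18074B9 (r,kernel):
  L0: frame=0x3B idx=3 entry=0x50007 [P=1 RW=1 US=1 PS=0]
  L1: frame=0x50 idx=12 entry=0x53007 [P=1 RW=1 US=1 PS=0]
  L2: frame=0x53 idx=7 entry=0x57007 [P=1 RW=1 US=1 PS=0]
  ⇒ phys 0x574B9  [3 reads]
#5 VA=0x2C0A0F740 (w,user):
  L0: frame=0x3B idx=11 entry=0x59007 [P=1 RW=1 US=1 PS=0]
  L1: frame=0x59 idx=5 entry=0x5D007 [P=1 RW=1 US=1 PS=0]
  L2: frame=0x5D idx=15 entry=0x61005 [P=1 RW=0 US=1 PS=0]
  ⇒ fault: PROTECTION_VIOLATION  — 3 lookups

TLB: [["0x140000", "0x46"], ["0x580400", "0x4D"], ["0xC1807", "0x57"]]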